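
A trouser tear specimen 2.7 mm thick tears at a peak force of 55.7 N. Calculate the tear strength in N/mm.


Tear strength = force / thickness
= 55.7 / 2.7
= 20.63 N/mm

20.63 N/mm


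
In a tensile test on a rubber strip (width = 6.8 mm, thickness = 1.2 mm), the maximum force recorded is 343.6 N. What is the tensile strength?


Area = width * thickness = 6.8 * 1.2 = 8.16 mm^2
TS = force / area = 343.6 / 8.16 = 42.11 MPa

42.11 MPa


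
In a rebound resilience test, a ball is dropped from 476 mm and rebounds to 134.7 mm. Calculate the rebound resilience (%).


Resilience = h_rebound / h_drop * 100
= 134.7 / 476 * 100
= 28.3%

28.3%


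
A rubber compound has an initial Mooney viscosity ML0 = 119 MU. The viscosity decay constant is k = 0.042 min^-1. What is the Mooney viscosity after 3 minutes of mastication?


ML = ML0 * exp(-k * t)
ML = 119 * exp(-0.042 * 3)
ML = 119 * 0.8816
ML = 104.91 MU

104.91 MU


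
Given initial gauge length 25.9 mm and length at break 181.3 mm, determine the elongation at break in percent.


Elongation = (Lf - L0) / L0 * 100
= (181.3 - 25.9) / 25.9 * 100
= 155.4 / 25.9 * 100
= 600.0%

600.0%


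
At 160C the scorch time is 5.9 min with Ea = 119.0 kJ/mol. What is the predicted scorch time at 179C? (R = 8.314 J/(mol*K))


Convert temperatures: T1 = 160 + 273.15 = 433.15 K, T2 = 179 + 273.15 = 452.15 K
ts2_new = 5.9 * exp(119000 / 8.314 * (1/452.15 - 1/433.15))
1/T2 - 1/T1 = -9.7014e-05
ts2_new = 1.47 min

1.47 min


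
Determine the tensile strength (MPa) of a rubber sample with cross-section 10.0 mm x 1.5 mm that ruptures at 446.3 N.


Area = width * thickness = 10.0 * 1.5 = 15.0 mm^2
TS = force / area = 446.3 / 15.0 = 29.75 MPa

29.75 MPa


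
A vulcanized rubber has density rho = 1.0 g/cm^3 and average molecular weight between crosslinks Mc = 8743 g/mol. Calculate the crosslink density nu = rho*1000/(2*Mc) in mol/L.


nu = rho * 1000 / (2 * Mc)
nu = 1.0 * 1000 / (2 * 8743)
nu = 1000.0 / 17486
nu = 0.0572 mol/L

0.0572 mol/L


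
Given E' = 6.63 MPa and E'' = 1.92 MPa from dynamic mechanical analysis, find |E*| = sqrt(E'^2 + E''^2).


|E*| = sqrt(E'^2 + E''^2)
= sqrt(6.63^2 + 1.92^2)
= sqrt(43.9569 + 3.6864)
= 6.902 MPa

6.902 MPa


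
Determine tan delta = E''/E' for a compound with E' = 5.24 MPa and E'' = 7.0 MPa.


tan delta = E'' / E'
= 7.0 / 5.24
= 1.3359

tan delta = 1.3359


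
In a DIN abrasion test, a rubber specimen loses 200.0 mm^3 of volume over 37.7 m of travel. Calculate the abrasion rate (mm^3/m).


Rate = volume_loss / distance
= 200.0 / 37.7
= 5.305 mm^3/m

5.305 mm^3/m


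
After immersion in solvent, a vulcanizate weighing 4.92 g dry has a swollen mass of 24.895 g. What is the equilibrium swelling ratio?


Q = W_swollen / W_dry
Q = 24.895 / 4.92
Q = 5.06

Q = 5.06


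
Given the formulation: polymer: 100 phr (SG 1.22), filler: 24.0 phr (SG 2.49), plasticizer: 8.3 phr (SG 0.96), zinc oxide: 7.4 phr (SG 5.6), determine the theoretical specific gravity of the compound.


Sum of weights = 139.7
Volume contributions:
  polymer: 100/1.22 = 81.9672
  filler: 24.0/2.49 = 9.6386
  plasticizer: 8.3/0.96 = 8.6458
  zinc oxide: 7.4/5.6 = 1.3214
Sum of volumes = 101.5730
SG = 139.7 / 101.5730 = 1.375

SG = 1.375


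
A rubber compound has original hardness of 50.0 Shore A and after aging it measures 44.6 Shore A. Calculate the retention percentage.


Retention = aged / original * 100
= 44.6 / 50.0 * 100
= 89.2%

89.2%


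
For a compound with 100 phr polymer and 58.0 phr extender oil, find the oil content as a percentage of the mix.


Oil % = oil / (100 + oil) * 100
= 58.0 / (100 + 58.0) * 100
= 58.0 / 158.0 * 100
= 36.71%

36.71%


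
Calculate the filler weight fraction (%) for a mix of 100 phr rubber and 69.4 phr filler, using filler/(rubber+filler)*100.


Filler % = filler / (rubber + filler) * 100
= 69.4 / (100 + 69.4) * 100
= 69.4 / 169.4 * 100
= 40.97%

40.97%


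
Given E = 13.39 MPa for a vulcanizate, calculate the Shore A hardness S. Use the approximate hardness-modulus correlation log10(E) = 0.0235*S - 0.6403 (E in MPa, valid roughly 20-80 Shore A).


log10(E) = 0.0235*S - 0.6403  =>  S = (log10(E) + 0.6403) / 0.0235
log10(13.39) = 1.126781
S = (1.126781 + 0.6403) / 0.0235 = 1.767081 / 0.0235
S = 75.2

Shore A = 75.2


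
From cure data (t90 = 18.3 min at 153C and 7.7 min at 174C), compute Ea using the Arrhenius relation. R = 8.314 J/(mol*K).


T1 = 426.15 K, T2 = 447.15 K
1/T1 - 1/T2 = 1.1021e-04
ln(t1/t2) = ln(18.3/7.7) = 0.8657
Ea = 8.314 * 0.8657 / 1.1021e-04 = 65307.6722 J/mol
Ea = 65.31 kJ/mol

65.31 kJ/mol


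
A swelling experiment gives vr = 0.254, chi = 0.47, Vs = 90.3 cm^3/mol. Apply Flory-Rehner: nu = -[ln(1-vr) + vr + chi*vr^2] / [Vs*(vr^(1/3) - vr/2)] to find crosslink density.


ln(1 - vr) = ln(1 - 0.254) = -0.2930
Numerator = -((-0.2930) + 0.254 + 0.47 * 0.254^2) = 0.0087
Denominator = 90.3 * (0.254^(1/3) - 0.254/2) = 45.7191
nu = 0.0087 / 45.7191 = 1.9045e-04 mol/cm^3

1.9045e-04 mol/cm^3


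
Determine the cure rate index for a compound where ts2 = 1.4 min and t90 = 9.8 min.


CRI = 100 / (t90 - ts2)
= 100 / (9.8 - 1.4)
= 100 / 8.4
= 11.9 min^-1

11.9 min^-1


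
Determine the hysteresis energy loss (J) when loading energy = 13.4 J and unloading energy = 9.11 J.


Hysteresis loss = loading - unloading
= 13.4 - 9.11
= 4.29 J

4.29 J


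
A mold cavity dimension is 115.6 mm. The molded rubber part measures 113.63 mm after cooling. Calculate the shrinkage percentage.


Shrinkage = (mold - part) / mold * 100
= (115.6 - 113.63) / 115.6 * 100
= 1.97 / 115.6 * 100
= 1.7%

1.7%


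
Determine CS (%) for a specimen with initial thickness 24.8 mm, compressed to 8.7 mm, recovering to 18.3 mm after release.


CS = (t0 - recovered) / (t0 - ts) * 100
= (24.8 - 18.3) / (24.8 - 8.7) * 100
= 6.5 / 16.1 * 100
= 40.4%

40.4%


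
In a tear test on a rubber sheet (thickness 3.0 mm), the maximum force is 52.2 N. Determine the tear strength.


Tear strength = force / thickness
= 52.2 / 3.0
= 17.4 N/mm

17.4 N/mm


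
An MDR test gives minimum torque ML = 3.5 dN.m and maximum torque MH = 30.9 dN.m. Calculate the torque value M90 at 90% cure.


M90 = ML + 0.9 * (MH - ML)
M90 = 3.5 + 0.9 * (30.9 - 3.5)
M90 = 3.5 + 0.9 * 27.4
M90 = 28.16 dN.m

28.16 dN.m


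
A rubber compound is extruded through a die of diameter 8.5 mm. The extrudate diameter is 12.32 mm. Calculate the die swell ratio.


Die swell ratio = D_extrudate / D_die
= 12.32 / 8.5
= 1.449

Die swell = 1.449


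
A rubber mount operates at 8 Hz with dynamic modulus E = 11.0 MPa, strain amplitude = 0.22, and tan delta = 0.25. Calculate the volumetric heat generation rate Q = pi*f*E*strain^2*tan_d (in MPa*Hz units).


Q = pi * f * E * strain^2 * tan_d
= pi * 8 * 11.0 * 0.22^2 * 0.25
= pi * 8 * 11.0 * 0.0484 * 0.25
= 3.3452

Q = 3.3452


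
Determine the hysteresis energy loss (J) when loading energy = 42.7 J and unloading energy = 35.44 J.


Hysteresis loss = loading - unloading
= 42.7 - 35.44
= 7.26 J

7.26 J


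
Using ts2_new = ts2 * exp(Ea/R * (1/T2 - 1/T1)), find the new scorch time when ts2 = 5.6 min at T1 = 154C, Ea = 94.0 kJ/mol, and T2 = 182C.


Convert temperatures: T1 = 154 + 273.15 = 427.15 K, T2 = 182 + 273.15 = 455.15 K
ts2_new = 5.6 * exp(94000 / 8.314 * (1/455.15 - 1/427.15))
1/T2 - 1/T1 = -1.4402e-04
ts2_new = 1.1 min

1.1 min


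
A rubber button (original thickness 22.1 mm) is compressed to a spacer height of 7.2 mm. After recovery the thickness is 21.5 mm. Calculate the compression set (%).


CS = (t0 - recovered) / (t0 - ts) * 100
= (22.1 - 21.5) / (22.1 - 7.2) * 100
= 0.6 / 14.9 * 100
= 4.0%

4.0%


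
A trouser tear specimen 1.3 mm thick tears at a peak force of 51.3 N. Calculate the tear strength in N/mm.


Tear strength = force / thickness
= 51.3 / 1.3
= 39.46 N/mm

39.46 N/mm


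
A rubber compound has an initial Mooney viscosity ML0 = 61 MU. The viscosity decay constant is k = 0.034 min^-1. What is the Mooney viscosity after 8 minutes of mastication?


ML = ML0 * exp(-k * t)
ML = 61 * exp(-0.034 * 8)
ML = 61 * 0.7619
ML = 46.47 MU

46.47 MU


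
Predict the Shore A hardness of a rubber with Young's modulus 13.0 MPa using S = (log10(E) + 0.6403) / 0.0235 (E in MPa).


log10(E) = 0.0235*S - 0.6403  =>  S = (log10(E) + 0.6403) / 0.0235
log10(13.0) = 1.113943
S = (1.113943 + 0.6403) / 0.0235 = 1.754243 / 0.0235
S = 74.6

Shore A = 74.6


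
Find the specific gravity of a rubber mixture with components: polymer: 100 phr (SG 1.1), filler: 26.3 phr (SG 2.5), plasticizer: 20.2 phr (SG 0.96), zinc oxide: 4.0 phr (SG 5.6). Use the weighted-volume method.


Sum of weights = 150.5
Volume contributions:
  polymer: 100/1.1 = 90.9091
  filler: 26.3/2.5 = 10.5200
  plasticizer: 20.2/0.96 = 21.0417
  zinc oxide: 4.0/5.6 = 0.7143
Sum of volumes = 123.1850
SG = 150.5 / 123.1850 = 1.222

SG = 1.222


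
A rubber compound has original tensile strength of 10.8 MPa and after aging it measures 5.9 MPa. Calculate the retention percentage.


Retention = aged / original * 100
= 5.9 / 10.8 * 100
= 54.6%

54.6%


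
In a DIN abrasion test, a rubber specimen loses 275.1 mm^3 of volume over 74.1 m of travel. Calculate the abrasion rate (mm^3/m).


Rate = volume_loss / distance
= 275.1 / 74.1
= 3.713 mm^3/m

3.713 mm^3/m


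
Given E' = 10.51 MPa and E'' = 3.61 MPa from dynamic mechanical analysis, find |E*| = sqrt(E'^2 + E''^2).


|E*| = sqrt(E'^2 + E''^2)
= sqrt(10.51^2 + 3.61^2)
= sqrt(110.4601 + 13.0321)
= 11.113 MPa

11.113 MPa


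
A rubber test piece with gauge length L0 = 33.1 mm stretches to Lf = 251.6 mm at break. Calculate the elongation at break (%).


Elongation = (Lf - L0) / L0 * 100
= (251.6 - 33.1) / 33.1 * 100
= 218.5 / 33.1 * 100
= 660.1%

660.1%


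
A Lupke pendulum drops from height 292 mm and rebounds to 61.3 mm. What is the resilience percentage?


Resilience = h_rebound / h_drop * 100
= 61.3 / 292 * 100
= 21.0%

21.0%


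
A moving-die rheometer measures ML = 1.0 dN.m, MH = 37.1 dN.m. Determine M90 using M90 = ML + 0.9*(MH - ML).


M90 = ML + 0.9 * (MH - ML)
M90 = 1.0 + 0.9 * (37.1 - 1.0)
M90 = 1.0 + 0.9 * 36.1
M90 = 33.49 dN.m

33.49 dN.m


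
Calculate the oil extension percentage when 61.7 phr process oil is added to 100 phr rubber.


Oil % = oil / (100 + oil) * 100
= 61.7 / (100 + 61.7) * 100
= 61.7 / 161.7 * 100
= 38.16%

38.16%


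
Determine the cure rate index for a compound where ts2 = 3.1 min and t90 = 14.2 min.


CRI = 100 / (t90 - ts2)
= 100 / (14.2 - 3.1)
= 100 / 11.1
= 9.01 min^-1

9.01 min^-1


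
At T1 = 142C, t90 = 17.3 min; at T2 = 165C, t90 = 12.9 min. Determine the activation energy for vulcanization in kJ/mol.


T1 = 415.15 K, T2 = 438.15 K
1/T1 - 1/T2 = 1.2644e-04
ln(t1/t2) = ln(17.3/12.9) = 0.2935
Ea = 8.314 * 0.2935 / 1.2644e-04 = 19296.8915 J/mol
Ea = 19.3 kJ/mol

19.3 kJ/mol


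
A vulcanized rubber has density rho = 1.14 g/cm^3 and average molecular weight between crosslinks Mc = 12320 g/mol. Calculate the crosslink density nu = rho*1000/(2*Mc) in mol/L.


nu = rho * 1000 / (2 * Mc)
nu = 1.14 * 1000 / (2 * 12320)
nu = 1140.0 / 24640
nu = 0.0463 mol/L

0.0463 mol/L


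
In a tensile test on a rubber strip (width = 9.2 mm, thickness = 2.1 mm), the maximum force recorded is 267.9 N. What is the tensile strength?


Area = width * thickness = 9.2 * 2.1 = 19.32 mm^2
TS = force / area = 267.9 / 19.32 = 13.87 MPa

13.87 MPa


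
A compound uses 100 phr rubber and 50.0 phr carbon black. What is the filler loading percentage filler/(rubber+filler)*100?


Filler % = filler / (rubber + filler) * 100
= 50.0 / (100 + 50.0) * 100
= 50.0 / 150.0 * 100
= 33.33%

33.33%


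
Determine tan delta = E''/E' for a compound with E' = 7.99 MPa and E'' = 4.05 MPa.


tan delta = E'' / E'
= 4.05 / 7.99
= 0.5069

tan delta = 0.5069


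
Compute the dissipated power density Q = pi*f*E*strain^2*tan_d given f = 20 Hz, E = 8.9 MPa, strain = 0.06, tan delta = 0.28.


Q = pi * f * E * strain^2 * tan_d
= pi * 20 * 8.9 * 0.06^2 * 0.28
= pi * 20 * 8.9 * 0.0036 * 0.28
= 0.5637

Q = 0.5637


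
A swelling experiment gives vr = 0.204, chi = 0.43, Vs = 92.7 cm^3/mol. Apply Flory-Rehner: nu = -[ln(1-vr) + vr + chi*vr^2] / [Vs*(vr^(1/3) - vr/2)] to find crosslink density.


ln(1 - vr) = ln(1 - 0.204) = -0.2282
Numerator = -((-0.2282) + 0.204 + 0.43 * 0.204^2) = 0.0063
Denominator = 92.7 * (0.204^(1/3) - 0.204/2) = 45.1149
nu = 0.0063 / 45.1149 = 1.3878e-04 mol/cm^3

1.3878e-04 mol/cm^3


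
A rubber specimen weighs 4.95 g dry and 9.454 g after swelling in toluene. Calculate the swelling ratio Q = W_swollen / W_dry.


Q = W_swollen / W_dry
Q = 9.454 / 4.95
Q = 1.91

Q = 1.91


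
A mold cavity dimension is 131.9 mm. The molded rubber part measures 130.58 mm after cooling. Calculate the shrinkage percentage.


Shrinkage = (mold - part) / mold * 100
= (131.9 - 130.58) / 131.9 * 100
= 1.32 / 131.9 * 100
= 1.0%

1.0%


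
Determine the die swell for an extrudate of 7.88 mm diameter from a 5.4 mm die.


Die swell ratio = D_extrudate / D_die
= 7.88 / 5.4
= 1.459

Die swell = 1.459


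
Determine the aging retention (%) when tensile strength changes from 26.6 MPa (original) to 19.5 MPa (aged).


Retention = aged / original * 100
= 19.5 / 26.6 * 100
= 73.3%

73.3%


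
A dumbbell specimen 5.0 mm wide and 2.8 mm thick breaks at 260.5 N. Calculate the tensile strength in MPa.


Area = width * thickness = 5.0 * 2.8 = 14.0 mm^2
TS = force / area = 260.5 / 14.0 = 18.61 MPa

18.61 MPa


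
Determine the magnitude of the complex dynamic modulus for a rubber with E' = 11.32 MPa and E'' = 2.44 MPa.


|E*| = sqrt(E'^2 + E''^2)
= sqrt(11.32^2 + 2.44^2)
= sqrt(128.1424 + 5.9536)
= 11.58 MPa

11.58 MPa


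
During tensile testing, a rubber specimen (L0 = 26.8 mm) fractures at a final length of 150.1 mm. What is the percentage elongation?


Elongation = (Lf - L0) / L0 * 100
= (150.1 - 26.8) / 26.8 * 100
= 123.3 / 26.8 * 100
= 460.1%

460.1%


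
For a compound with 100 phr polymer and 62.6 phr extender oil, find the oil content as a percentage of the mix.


Oil % = oil / (100 + oil) * 100
= 62.6 / (100 + 62.6) * 100
= 62.6 / 162.6 * 100
= 38.5%

38.5%


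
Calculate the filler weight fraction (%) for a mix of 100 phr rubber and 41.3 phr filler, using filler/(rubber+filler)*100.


Filler % = filler / (rubber + filler) * 100
= 41.3 / (100 + 41.3) * 100
= 41.3 / 141.3 * 100
= 29.23%

29.23%


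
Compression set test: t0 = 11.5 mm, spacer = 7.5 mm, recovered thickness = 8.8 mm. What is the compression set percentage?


CS = (t0 - recovered) / (t0 - ts) * 100
= (11.5 - 8.8) / (11.5 - 7.5) * 100
= 2.7 / 4.0 * 100
= 67.5%

67.5%


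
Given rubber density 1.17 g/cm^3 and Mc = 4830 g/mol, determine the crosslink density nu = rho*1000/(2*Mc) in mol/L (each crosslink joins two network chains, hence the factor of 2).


nu = rho * 1000 / (2 * Mc)
nu = 1.17 * 1000 / (2 * 4830)
nu = 1170.0 / 9660
nu = 0.1211 mol/L

0.1211 mol/L


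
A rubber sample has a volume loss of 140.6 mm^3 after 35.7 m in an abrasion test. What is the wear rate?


Rate = volume_loss / distance
= 140.6 / 35.7
= 3.938 mm^3/m

3.938 mm^3/m


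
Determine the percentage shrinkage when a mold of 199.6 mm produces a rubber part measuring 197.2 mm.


Shrinkage = (mold - part) / mold * 100
= (199.6 - 197.2) / 199.6 * 100
= 2.4 / 199.6 * 100
= 1.2%

1.2%


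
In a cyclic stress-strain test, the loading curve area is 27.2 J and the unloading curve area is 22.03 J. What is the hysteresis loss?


Hysteresis loss = loading - unloading
= 27.2 - 22.03
= 5.17 J

5.17 J


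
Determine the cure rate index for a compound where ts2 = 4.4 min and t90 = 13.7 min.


CRI = 100 / (t90 - ts2)
= 100 / (13.7 - 4.4)
= 100 / 9.3
= 10.75 min^-1

10.75 min^-1


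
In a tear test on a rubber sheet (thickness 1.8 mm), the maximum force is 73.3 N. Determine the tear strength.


Tear strength = force / thickness
= 73.3 / 1.8
= 40.72 N/mm

40.72 N/mm


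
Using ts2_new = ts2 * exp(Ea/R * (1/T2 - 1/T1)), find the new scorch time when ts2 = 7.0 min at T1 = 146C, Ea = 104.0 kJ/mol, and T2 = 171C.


Convert temperatures: T1 = 146 + 273.15 = 419.15 K, T2 = 171 + 273.15 = 444.15 K
ts2_new = 7.0 * exp(104000 / 8.314 * (1/444.15 - 1/419.15))
1/T2 - 1/T1 = -1.3429e-04
ts2_new = 1.3 min

1.3 min


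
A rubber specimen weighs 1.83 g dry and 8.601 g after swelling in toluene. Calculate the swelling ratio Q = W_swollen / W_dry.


Q = W_swollen / W_dry
Q = 8.601 / 1.83
Q = 4.7

Q = 4.7


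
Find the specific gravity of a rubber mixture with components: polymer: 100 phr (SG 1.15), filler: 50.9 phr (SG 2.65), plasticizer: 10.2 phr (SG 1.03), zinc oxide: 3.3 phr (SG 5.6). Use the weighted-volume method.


Sum of weights = 164.4
Volume contributions:
  polymer: 100/1.15 = 86.9565
  filler: 50.9/2.65 = 19.2075
  plasticizer: 10.2/1.03 = 9.9029
  zinc oxide: 3.3/5.6 = 0.5893
Sum of volumes = 116.6563
SG = 164.4 / 116.6563 = 1.409

SG = 1.409


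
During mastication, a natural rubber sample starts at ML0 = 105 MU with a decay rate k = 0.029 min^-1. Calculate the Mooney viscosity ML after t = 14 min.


ML = ML0 * exp(-k * t)
ML = 105 * exp(-0.029 * 14)
ML = 105 * 0.6663
ML = 69.96 MU

69.96 MU


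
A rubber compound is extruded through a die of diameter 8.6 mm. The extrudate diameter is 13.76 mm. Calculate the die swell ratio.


Die swell ratio = D_extrudate / D_die
= 13.76 / 8.6
= 1.6

Die swell = 1.6


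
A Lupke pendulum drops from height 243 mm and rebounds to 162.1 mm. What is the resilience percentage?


Resilience = h_rebound / h_drop * 100
= 162.1 / 243 * 100
= 66.7%

66.7%


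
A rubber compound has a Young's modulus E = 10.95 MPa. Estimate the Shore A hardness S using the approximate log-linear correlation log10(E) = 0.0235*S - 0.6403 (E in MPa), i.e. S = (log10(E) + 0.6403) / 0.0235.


log10(E) = 0.0235*S - 0.6403  =>  S = (log10(E) + 0.6403) / 0.0235
log10(10.95) = 1.039414
S = (1.039414 + 0.6403) / 0.0235 = 1.679714 / 0.0235
S = 71.5

Shore A = 71.5


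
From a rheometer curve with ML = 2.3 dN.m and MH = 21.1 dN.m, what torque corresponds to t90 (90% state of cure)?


M90 = ML + 0.9 * (MH - ML)
M90 = 2.3 + 0.9 * (21.1 - 2.3)
M90 = 2.3 + 0.9 * 18.8
M90 = 19.22 dN.m

19.22 dN.m


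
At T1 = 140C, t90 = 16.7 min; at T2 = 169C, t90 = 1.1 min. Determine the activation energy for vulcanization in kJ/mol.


T1 = 413.15 K, T2 = 442.15 K
1/T1 - 1/T2 = 1.5875e-04
ln(t1/t2) = ln(16.7/1.1) = 2.7201
Ea = 8.314 * 2.7201 / 1.5875e-04 = 142453.8024 J/mol
Ea = 142.45 kJ/mol

142.45 kJ/mol


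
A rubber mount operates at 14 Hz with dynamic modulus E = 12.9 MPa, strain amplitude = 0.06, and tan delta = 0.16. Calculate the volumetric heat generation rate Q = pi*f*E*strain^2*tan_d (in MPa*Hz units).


Q = pi * f * E * strain^2 * tan_d
= pi * 14 * 12.9 * 0.06^2 * 0.16
= pi * 14 * 12.9 * 0.0036 * 0.16
= 0.3268

Q = 0.3268


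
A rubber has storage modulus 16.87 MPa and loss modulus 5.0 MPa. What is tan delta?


tan delta = E'' / E'
= 5.0 / 16.87
= 0.2964

tan delta = 0.2964


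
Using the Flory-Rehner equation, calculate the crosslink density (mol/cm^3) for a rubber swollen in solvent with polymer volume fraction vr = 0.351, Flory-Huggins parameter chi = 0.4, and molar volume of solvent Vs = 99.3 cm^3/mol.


ln(1 - vr) = ln(1 - 0.351) = -0.4323
Numerator = -((-0.4323) + 0.351 + 0.4 * 0.351^2) = 0.0320
Denominator = 99.3 * (0.351^(1/3) - 0.351/2) = 52.6191
nu = 0.0320 / 52.6191 = 6.0895e-04 mol/cm^3

6.0895e-04 mol/cm^3


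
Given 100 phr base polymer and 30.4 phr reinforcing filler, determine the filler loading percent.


Filler % = filler / (rubber + filler) * 100
= 30.4 / (100 + 30.4) * 100
= 30.4 / 130.4 * 100
= 23.31%

23.31%


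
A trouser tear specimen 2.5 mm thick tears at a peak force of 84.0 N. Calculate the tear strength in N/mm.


Tear strength = force / thickness
= 84.0 / 2.5
= 33.6 N/mm

33.6 N/mm


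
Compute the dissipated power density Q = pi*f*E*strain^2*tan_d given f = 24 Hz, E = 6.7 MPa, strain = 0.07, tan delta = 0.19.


Q = pi * f * E * strain^2 * tan_d
= pi * 24 * 6.7 * 0.07^2 * 0.19
= pi * 24 * 6.7 * 0.0049 * 0.19
= 0.4703

Q = 0.4703


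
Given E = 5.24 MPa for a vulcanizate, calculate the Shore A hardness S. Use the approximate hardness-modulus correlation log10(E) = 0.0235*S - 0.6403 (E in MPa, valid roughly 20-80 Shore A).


log10(E) = 0.0235*S - 0.6403  =>  S = (log10(E) + 0.6403) / 0.0235
log10(5.24) = 0.719331
S = (0.719331 + 0.6403) / 0.0235 = 1.359631 / 0.0235
S = 57.9

Shore A = 57.9


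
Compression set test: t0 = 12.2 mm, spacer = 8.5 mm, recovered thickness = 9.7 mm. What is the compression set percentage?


CS = (t0 - recovered) / (t0 - ts) * 100
= (12.2 - 9.7) / (12.2 - 8.5) * 100
= 2.5 / 3.7 * 100
= 67.6%

67.6%


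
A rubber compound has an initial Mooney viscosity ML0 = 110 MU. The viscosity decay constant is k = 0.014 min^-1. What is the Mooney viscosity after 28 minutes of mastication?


ML = ML0 * exp(-k * t)
ML = 110 * exp(-0.014 * 28)
ML = 110 * 0.6757
ML = 74.33 MU

74.33 MU


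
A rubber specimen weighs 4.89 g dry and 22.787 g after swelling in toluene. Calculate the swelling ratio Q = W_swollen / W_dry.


Q = W_swollen / W_dry
Q = 22.787 / 4.89
Q = 4.66

Q = 4.66


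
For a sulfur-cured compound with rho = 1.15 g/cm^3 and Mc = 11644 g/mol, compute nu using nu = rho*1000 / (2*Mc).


nu = rho * 1000 / (2 * Mc)
nu = 1.15 * 1000 / (2 * 11644)
nu = 1150.0 / 23288
nu = 0.0494 mol/L

0.0494 mol/L


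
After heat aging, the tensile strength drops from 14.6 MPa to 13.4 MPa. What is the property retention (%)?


Retention = aged / original * 100
= 13.4 / 14.6 * 100
= 91.8%

91.8%


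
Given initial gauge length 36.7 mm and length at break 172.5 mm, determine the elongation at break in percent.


Elongation = (Lf - L0) / L0 * 100
= (172.5 - 36.7) / 36.7 * 100
= 135.8 / 36.7 * 100
= 370.0%

370.0%


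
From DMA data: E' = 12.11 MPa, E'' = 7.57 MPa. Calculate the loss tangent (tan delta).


tan delta = E'' / E'
= 7.57 / 12.11
= 0.6251

tan delta = 0.6251


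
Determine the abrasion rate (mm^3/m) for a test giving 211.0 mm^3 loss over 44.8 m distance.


Rate = volume_loss / distance
= 211.0 / 44.8
= 4.71 mm^3/m

4.71 mm^3/m


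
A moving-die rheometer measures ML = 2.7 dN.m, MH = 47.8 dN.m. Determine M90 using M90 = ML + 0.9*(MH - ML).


M90 = ML + 0.9 * (MH - ML)
M90 = 2.7 + 0.9 * (47.8 - 2.7)
M90 = 2.7 + 0.9 * 45.1
M90 = 43.29 dN.m

43.29 dN.m


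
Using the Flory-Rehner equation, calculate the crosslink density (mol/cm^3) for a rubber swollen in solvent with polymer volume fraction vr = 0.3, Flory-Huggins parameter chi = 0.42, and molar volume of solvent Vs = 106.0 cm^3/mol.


ln(1 - vr) = ln(1 - 0.3) = -0.3567
Numerator = -((-0.3567) + 0.3 + 0.42 * 0.3^2) = 0.0189
Denominator = 106.0 * (0.3^(1/3) - 0.3/2) = 55.0599
nu = 0.0189 / 55.0599 = 3.4281e-04 mol/cm^3

3.4281e-04 mol/cm^3


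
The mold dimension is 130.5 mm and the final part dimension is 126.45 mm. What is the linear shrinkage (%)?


Shrinkage = (mold - part) / mold * 100
= (130.5 - 126.45) / 130.5 * 100
= 4.05 / 130.5 * 100
= 3.1%

3.1%


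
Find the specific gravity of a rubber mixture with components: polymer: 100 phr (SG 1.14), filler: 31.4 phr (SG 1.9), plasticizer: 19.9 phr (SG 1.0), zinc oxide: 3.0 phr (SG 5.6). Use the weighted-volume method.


Sum of weights = 154.3
Volume contributions:
  polymer: 100/1.14 = 87.7193
  filler: 31.4/1.9 = 16.5263
  plasticizer: 19.9/1.0 = 19.9000
  zinc oxide: 3.0/5.6 = 0.5357
Sum of volumes = 124.6813
SG = 154.3 / 124.6813 = 1.238

SG = 1.238


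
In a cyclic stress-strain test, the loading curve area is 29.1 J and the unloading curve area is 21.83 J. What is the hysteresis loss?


Hysteresis loss = loading - unloading
= 29.1 - 21.83
= 7.27 J

7.27 J


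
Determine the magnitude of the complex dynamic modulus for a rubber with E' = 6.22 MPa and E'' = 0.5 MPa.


|E*| = sqrt(E'^2 + E''^2)
= sqrt(6.22^2 + 0.5^2)
= sqrt(38.6884 + 0.2500)
= 6.24 MPa

6.24 MPa


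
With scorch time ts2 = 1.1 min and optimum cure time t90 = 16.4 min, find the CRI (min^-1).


CRI = 100 / (t90 - ts2)
= 100 / (16.4 - 1.1)
= 100 / 15.3
= 6.54 min^-1

6.54 min^-1


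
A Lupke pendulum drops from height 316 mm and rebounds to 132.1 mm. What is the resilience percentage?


Resilience = h_rebound / h_drop * 100
= 132.1 / 316 * 100
= 41.8%

41.8%


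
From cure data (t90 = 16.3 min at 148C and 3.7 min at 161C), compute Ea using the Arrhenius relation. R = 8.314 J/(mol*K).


T1 = 421.15 K, T2 = 434.15 K
1/T1 - 1/T2 = 7.1100e-05
ln(t1/t2) = ln(16.3/3.7) = 1.4828
Ea = 8.314 * 1.4828 / 7.1100e-05 = 173394.4978 J/mol
Ea = 173.39 kJ/mol

173.39 kJ/mol


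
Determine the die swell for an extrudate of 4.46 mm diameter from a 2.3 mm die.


Die swell ratio = D_extrudate / D_die
= 4.46 / 2.3
= 1.939

Die swell = 1.939


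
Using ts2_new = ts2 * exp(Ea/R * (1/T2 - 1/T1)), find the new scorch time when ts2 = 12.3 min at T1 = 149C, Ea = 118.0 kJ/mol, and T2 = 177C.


Convert temperatures: T1 = 149 + 273.15 = 422.15 K, T2 = 177 + 273.15 = 450.15 K
ts2_new = 12.3 * exp(118000 / 8.314 * (1/450.15 - 1/422.15))
1/T2 - 1/T1 = -1.4734e-04
ts2_new = 1.52 min

1.52 min


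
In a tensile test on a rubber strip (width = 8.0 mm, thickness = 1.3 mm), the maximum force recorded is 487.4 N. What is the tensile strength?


Area = width * thickness = 8.0 * 1.3 = 10.4 mm^2
TS = force / area = 487.4 / 10.4 = 46.87 MPa

46.87 MPa


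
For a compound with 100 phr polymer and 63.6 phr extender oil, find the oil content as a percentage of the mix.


Oil % = oil / (100 + oil) * 100
= 63.6 / (100 + 63.6) * 100
= 63.6 / 163.6 * 100
= 38.88%

38.88%


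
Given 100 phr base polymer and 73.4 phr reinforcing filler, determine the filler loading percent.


Filler % = filler / (rubber + filler) * 100
= 73.4 / (100 + 73.4) * 100
= 73.4 / 173.4 * 100
= 42.33%

42.33%


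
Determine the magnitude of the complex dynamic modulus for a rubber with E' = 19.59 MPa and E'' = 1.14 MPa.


|E*| = sqrt(E'^2 + E''^2)
= sqrt(19.59^2 + 1.14^2)
= sqrt(383.7681 + 1.2996)
= 19.623 MPa

19.623 MPa


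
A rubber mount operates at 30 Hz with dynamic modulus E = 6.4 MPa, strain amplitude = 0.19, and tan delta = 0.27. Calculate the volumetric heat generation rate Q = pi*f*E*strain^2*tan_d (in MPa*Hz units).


Q = pi * f * E * strain^2 * tan_d
= pi * 30 * 6.4 * 0.19^2 * 0.27
= pi * 30 * 6.4 * 0.0361 * 0.27
= 5.8793

Q = 5.8793


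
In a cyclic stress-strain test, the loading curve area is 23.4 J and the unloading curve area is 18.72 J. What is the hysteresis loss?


Hysteresis loss = loading - unloading
= 23.4 - 18.72
= 4.68 J

4.68 J


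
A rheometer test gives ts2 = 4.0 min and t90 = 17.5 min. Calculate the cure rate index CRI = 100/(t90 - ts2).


CRI = 100 / (t90 - ts2)
= 100 / (17.5 - 4.0)
= 100 / 13.5
= 7.41 min^-1

7.41 min^-1


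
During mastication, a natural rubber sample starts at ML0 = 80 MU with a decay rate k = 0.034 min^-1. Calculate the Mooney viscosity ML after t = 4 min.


ML = ML0 * exp(-k * t)
ML = 80 * exp(-0.034 * 4)
ML = 80 * 0.8728
ML = 69.83 MU

69.83 MU


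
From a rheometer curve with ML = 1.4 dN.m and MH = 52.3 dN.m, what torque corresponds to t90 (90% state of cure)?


M90 = ML + 0.9 * (MH - ML)
M90 = 1.4 + 0.9 * (52.3 - 1.4)
M90 = 1.4 + 0.9 * 50.9
M90 = 47.21 dN.m

47.21 dN.m


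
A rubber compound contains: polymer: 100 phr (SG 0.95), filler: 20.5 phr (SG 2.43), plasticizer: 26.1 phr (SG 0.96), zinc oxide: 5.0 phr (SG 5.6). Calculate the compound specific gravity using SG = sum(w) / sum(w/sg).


Sum of weights = 151.6
Volume contributions:
  polymer: 100/0.95 = 105.2632
  filler: 20.5/2.43 = 8.4362
  plasticizer: 26.1/0.96 = 27.1875
  zinc oxide: 5.0/5.6 = 0.8929
Sum of volumes = 141.7797
SG = 151.6 / 141.7797 = 1.069

SG = 1.069


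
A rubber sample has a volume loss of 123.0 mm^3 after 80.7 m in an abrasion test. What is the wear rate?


Rate = volume_loss / distance
= 123.0 / 80.7
= 1.524 mm^3/m

1.524 mm^3/m


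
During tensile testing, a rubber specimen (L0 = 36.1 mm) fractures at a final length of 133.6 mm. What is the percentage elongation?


Elongation = (Lf - L0) / L0 * 100
= (133.6 - 36.1) / 36.1 * 100
= 97.5 / 36.1 * 100
= 270.1%

270.1%


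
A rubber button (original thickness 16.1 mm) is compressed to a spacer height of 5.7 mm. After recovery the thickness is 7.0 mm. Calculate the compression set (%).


CS = (t0 - recovered) / (t0 - ts) * 100
= (16.1 - 7.0) / (16.1 - 5.7) * 100
= 9.1 / 10.4 * 100
= 87.5%

87.5%


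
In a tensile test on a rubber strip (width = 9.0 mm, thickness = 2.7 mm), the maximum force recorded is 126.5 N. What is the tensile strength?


Area = width * thickness = 9.0 * 2.7 = 24.3 mm^2
TS = force / area = 126.5 / 24.3 = 5.21 MPa

5.21 MPa


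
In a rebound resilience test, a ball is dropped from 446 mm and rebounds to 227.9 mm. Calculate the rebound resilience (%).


Resilience = h_rebound / h_drop * 100
= 227.9 / 446 * 100
= 51.1%

51.1%


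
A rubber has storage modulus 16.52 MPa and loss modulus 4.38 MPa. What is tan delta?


tan delta = E'' / E'
= 4.38 / 16.52
= 0.2651

tan delta = 0.2651


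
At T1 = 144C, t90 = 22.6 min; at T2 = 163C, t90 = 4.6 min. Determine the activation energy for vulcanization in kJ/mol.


T1 = 417.15 K, T2 = 436.15 K
1/T1 - 1/T2 = 1.0443e-04
ln(t1/t2) = ln(22.6/4.6) = 1.5919
Ea = 8.314 * 1.5919 / 1.0443e-04 = 126735.5872 J/mol
Ea = 126.74 kJ/mol

126.74 kJ/mol


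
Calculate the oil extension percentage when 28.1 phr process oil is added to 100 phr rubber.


Oil % = oil / (100 + oil) * 100
= 28.1 / (100 + 28.1) * 100
= 28.1 / 128.1 * 100
= 21.94%

21.94%


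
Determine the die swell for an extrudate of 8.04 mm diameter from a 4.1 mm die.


Die swell ratio = D_extrudate / D_die
= 8.04 / 4.1
= 1.961

Die swell = 1.961


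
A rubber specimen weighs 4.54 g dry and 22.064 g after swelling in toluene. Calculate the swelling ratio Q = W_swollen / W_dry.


Q = W_swollen / W_dry
Q = 22.064 / 4.54
Q = 4.86

Q = 4.86


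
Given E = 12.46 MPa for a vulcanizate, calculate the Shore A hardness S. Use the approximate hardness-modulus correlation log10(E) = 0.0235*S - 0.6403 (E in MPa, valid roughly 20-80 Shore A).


log10(E) = 0.0235*S - 0.6403  =>  S = (log10(E) + 0.6403) / 0.0235
log10(12.46) = 1.095518
S = (1.095518 + 0.6403) / 0.0235 = 1.735818 / 0.0235
S = 73.9

Shore A = 73.9


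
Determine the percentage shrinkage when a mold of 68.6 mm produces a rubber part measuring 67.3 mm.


Shrinkage = (mold - part) / mold * 100
= (68.6 - 67.3) / 68.6 * 100
= 1.3 / 68.6 * 100
= 1.9%

1.9%


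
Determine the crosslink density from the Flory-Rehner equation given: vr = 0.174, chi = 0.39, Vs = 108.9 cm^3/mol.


ln(1 - vr) = ln(1 - 0.174) = -0.1912
Numerator = -((-0.1912) + 0.174 + 0.39 * 0.174^2) = 0.0054
Denominator = 108.9 * (0.174^(1/3) - 0.174/2) = 51.3221
nu = 0.0054 / 51.3221 = 1.0430e-04 mol/cm^3

1.0430e-04 mol/cm^3


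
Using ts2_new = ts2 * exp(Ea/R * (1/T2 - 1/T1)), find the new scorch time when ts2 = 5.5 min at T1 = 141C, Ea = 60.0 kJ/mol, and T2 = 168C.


Convert temperatures: T1 = 141 + 273.15 = 414.15 K, T2 = 168 + 273.15 = 441.15 K
ts2_new = 5.5 * exp(60000 / 8.314 * (1/441.15 - 1/414.15))
1/T2 - 1/T1 = -1.4778e-04
ts2_new = 1.89 min

1.89 min


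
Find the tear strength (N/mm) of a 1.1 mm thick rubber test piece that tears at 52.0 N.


Tear strength = force / thickness
= 52.0 / 1.1
= 47.27 N/mm

47.27 N/mm


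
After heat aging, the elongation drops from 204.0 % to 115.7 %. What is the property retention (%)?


Retention = aged / original * 100
= 115.7 / 204.0 * 100
= 56.7%

56.7%


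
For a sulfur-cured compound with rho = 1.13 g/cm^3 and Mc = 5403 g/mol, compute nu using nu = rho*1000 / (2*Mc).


nu = rho * 1000 / (2 * Mc)
nu = 1.13 * 1000 / (2 * 5403)
nu = 1130.0 / 10806
nu = 0.1046 mol/L

0.1046 mol/L


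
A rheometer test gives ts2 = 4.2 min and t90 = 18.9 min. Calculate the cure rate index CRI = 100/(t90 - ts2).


CRI = 100 / (t90 - ts2)
= 100 / (18.9 - 4.2)
= 100 / 14.7
= 6.8 min^-1

6.8 min^-1


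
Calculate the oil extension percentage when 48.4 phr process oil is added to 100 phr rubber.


Oil % = oil / (100 + oil) * 100
= 48.4 / (100 + 48.4) * 100
= 48.4 / 148.4 * 100
= 32.61%

32.61%


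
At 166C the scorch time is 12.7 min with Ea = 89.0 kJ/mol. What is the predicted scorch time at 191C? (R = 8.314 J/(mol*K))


Convert temperatures: T1 = 166 + 273.15 = 439.15 K, T2 = 191 + 273.15 = 464.15 K
ts2_new = 12.7 * exp(89000 / 8.314 * (1/464.15 - 1/439.15))
1/T2 - 1/T1 = -1.2265e-04
ts2_new = 3.42 min

3.42 min


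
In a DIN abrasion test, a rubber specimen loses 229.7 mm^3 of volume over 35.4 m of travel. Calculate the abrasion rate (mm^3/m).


Rate = volume_loss / distance
= 229.7 / 35.4
= 6.489 mm^3/m

6.489 mm^3/m


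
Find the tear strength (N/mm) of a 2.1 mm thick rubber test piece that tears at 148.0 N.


Tear strength = force / thickness
= 148.0 / 2.1
= 70.48 N/mm

70.48 N/mm


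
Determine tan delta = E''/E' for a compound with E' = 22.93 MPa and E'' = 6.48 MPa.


tan delta = E'' / E'
= 6.48 / 22.93
= 0.2826

tan delta = 0.2826


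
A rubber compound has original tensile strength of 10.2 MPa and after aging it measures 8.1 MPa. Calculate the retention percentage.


Retention = aged / original * 100
= 8.1 / 10.2 * 100
= 79.4%

79.4%


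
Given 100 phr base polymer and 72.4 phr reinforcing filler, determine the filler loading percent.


Filler % = filler / (rubber + filler) * 100
= 72.4 / (100 + 72.4) * 100
= 72.4 / 172.4 * 100
= 42.0%

42.0%


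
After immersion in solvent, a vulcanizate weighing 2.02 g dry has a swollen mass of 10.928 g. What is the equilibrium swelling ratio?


Q = W_swollen / W_dry
Q = 10.928 / 2.02
Q = 5.41

Q = 5.41


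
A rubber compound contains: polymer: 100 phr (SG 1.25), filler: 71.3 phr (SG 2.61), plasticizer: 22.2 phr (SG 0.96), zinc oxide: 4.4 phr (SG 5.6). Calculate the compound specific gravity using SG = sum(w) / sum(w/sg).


Sum of weights = 197.9
Volume contributions:
  polymer: 100/1.25 = 80.0000
  filler: 71.3/2.61 = 27.3180
  plasticizer: 22.2/0.96 = 23.1250
  zinc oxide: 4.4/5.6 = 0.7857
Sum of volumes = 131.2287
SG = 197.9 / 131.2287 = 1.508

SG = 1.508


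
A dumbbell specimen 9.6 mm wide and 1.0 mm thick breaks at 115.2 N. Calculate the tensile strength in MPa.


Area = width * thickness = 9.6 * 1.0 = 9.6 mm^2
TS = force / area = 115.2 / 9.6 = 12.0 MPa

12.0 MPa


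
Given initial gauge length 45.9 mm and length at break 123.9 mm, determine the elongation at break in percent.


Elongation = (Lf - L0) / L0 * 100
= (123.9 - 45.9) / 45.9 * 100
= 78.0 / 45.9 * 100
= 169.9%

169.9%


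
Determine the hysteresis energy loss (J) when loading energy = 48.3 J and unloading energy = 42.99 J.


Hysteresis loss = loading - unloading
= 48.3 - 42.99
= 5.31 J

5.31 J


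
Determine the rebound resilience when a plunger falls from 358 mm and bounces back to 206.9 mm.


Resilience = h_rebound / h_drop * 100
= 206.9 / 358 * 100
= 57.8%

57.8%


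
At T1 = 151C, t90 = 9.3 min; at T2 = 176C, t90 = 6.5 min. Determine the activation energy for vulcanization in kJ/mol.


T1 = 424.15 K, T2 = 449.15 K
1/T1 - 1/T2 = 1.3123e-04
ln(t1/t2) = ln(9.3/6.5) = 0.3582
Ea = 8.314 * 0.3582 / 1.3123e-04 = 22694.5350 J/mol
Ea = 22.69 kJ/mol

22.69 kJ/mol


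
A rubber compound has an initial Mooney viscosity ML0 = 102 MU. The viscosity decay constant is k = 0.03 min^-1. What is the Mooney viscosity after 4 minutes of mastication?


ML = ML0 * exp(-k * t)
ML = 102 * exp(-0.03 * 4)
ML = 102 * 0.8869
ML = 90.47 MU

90.47 MU


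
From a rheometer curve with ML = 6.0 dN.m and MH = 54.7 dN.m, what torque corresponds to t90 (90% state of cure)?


M90 = ML + 0.9 * (MH - ML)
M90 = 6.0 + 0.9 * (54.7 - 6.0)
M90 = 6.0 + 0.9 * 48.7
M90 = 49.83 dN.m

49.83 dN.m


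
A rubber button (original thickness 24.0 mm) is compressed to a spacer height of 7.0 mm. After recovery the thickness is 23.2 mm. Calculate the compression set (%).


CS = (t0 - recovered) / (t0 - ts) * 100
= (24.0 - 23.2) / (24.0 - 7.0) * 100
= 0.8 / 17.0 * 100
= 4.7%

4.7%


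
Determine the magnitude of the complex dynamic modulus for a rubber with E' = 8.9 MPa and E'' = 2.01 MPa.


|E*| = sqrt(E'^2 + E''^2)
= sqrt(8.9^2 + 2.01^2)
= sqrt(79.2100 + 4.0401)
= 9.124 MPa

9.124 MPa


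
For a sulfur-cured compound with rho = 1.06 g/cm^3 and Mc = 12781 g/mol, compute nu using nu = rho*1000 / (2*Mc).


nu = rho * 1000 / (2 * Mc)
nu = 1.06 * 1000 / (2 * 12781)
nu = 1060.0 / 25562
nu = 0.0415 mol/L

0.0415 mol/L


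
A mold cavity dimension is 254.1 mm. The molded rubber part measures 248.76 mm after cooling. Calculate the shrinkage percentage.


Shrinkage = (mold - part) / mold * 100
= (254.1 - 248.76) / 254.1 * 100
= 5.34 / 254.1 * 100
= 2.1%

2.1%


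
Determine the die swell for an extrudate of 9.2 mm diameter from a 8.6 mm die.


Die swell ratio = D_extrudate / D_die
= 9.2 / 8.6
= 1.07

Die swell = 1.07


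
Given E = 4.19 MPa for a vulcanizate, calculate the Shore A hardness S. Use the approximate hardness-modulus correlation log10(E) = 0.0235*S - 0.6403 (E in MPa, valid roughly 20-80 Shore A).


log10(E) = 0.0235*S - 0.6403  =>  S = (log10(E) + 0.6403) / 0.0235
log10(4.19) = 0.622214
S = (0.622214 + 0.6403) / 0.0235 = 1.262514 / 0.0235
S = 53.7

Shore A = 53.7


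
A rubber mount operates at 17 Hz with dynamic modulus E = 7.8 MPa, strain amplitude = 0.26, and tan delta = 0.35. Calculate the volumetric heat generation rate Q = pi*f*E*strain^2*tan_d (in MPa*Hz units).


Q = pi * f * E * strain^2 * tan_d
= pi * 17 * 7.8 * 0.26^2 * 0.35
= pi * 17 * 7.8 * 0.0676 * 0.35
= 9.8562

Q = 9.8562


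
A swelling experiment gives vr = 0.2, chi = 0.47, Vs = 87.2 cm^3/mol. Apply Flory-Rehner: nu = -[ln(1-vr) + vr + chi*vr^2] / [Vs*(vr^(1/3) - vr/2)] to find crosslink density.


ln(1 - vr) = ln(1 - 0.2) = -0.2231
Numerator = -((-0.2231) + 0.2 + 0.47 * 0.2^2) = 0.0043
Denominator = 87.2 * (0.2^(1/3) - 0.2/2) = 42.2749
nu = 0.0043 / 42.2749 = 1.0275e-04 mol/cm^3

1.0275e-04 mol/cm^3


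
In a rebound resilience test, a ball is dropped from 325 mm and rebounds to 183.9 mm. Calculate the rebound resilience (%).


Resilience = h_rebound / h_drop * 100
= 183.9 / 325 * 100
= 56.6%

56.6%


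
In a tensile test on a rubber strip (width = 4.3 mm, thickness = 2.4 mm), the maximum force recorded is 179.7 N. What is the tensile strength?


Area = width * thickness = 4.3 * 2.4 = 10.32 mm^2
TS = force / area = 179.7 / 10.32 = 17.41 MPa

17.41 MPa


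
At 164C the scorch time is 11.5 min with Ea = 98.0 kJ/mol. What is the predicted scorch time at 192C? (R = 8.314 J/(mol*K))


Convert temperatures: T1 = 164 + 273.15 = 437.15 K, T2 = 192 + 273.15 = 465.15 K
ts2_new = 11.5 * exp(98000 / 8.314 * (1/465.15 - 1/437.15))
1/T2 - 1/T1 = -1.3770e-04
ts2_new = 2.27 min

2.27 min


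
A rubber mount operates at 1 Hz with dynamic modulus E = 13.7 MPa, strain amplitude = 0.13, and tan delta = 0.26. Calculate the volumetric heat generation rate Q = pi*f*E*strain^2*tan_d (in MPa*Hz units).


Q = pi * f * E * strain^2 * tan_d
= pi * 1 * 13.7 * 0.13^2 * 0.26
= pi * 1 * 13.7 * 0.0169 * 0.26
= 0.1891

Q = 0.1891


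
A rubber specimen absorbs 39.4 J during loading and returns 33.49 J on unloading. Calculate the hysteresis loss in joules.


Hysteresis loss = loading - unloading
= 39.4 - 33.49
= 5.91 J

5.91 J
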